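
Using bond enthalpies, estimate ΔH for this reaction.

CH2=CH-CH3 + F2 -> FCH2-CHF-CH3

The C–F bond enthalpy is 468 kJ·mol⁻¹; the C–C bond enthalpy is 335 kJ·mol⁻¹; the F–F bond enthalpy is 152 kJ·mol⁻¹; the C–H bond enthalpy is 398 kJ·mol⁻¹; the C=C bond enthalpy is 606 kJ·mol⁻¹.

ΔH ≈ −513 kJ

Bonds broken (reactants):
  C–C: 1 × 335 = 335
  C–H: 6 × 398 = 2388
  C=C: 1 × 606 = 606
  F–F: 1 × 152 = 152
  Σ(broken) = 3481 kJ
Bonds formed (products):
  C–C: 2 × 335 = 670
  C–F: 2 × 468 = 936
  C–H: 6 × 398 = 2388
  Σ(formed) = 3994 kJ
ΔH = Σ(broken) − Σ(formed) = 3481 − 3994 = −513 kJ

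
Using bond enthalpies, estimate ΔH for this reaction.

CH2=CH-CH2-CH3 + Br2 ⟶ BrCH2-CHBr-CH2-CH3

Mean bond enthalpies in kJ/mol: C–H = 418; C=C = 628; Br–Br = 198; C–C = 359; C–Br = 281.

Bonds broken (reactants):
  Br–Br: 1 × 198 = 198
  C–C: 2 × 359 = 718
  C–H: 8 × 418 = 3344
  C=C: 1 × 628 = 628
  Σ(broken) = 4888 kJ
Bonds formed (products):
  C–Br: 2 × 281 = 562
  C–C: 3 × 359 = 1077
  C–H: 8 × 418 = 3344
  Σ(formed) = 4983 kJ
ΔH = Σ(broken) − Σ(formed) = 4888 − 4983 = −95 kJ

ΔH ≈ −95 kJ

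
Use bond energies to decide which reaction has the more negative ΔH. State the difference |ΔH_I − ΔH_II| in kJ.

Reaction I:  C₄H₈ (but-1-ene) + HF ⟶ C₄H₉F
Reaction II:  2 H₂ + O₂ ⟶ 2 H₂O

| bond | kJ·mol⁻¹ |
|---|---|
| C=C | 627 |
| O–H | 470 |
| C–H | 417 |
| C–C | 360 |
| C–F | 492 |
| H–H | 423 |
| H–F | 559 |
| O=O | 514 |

Reaction I:
  Bonds broken (reactants):
    C–C: 2 × 360 = 720
    C–H: 8 × 417 = 3336
    C=C: 1 × 627 = 627
    H–F: 1 × 559 = 559
    Σ(broken) = 5242 kJ
  Bonds formed (products):
    C–C: 3 × 360 = 1080
    C–F: 1 × 492 = 492
    C–H: 9 × 417 = 3753
    Σ(formed) = 5325 kJ
  ΔH_I = 5242 − 5325 = −83 kJ
Reaction II:
  Bonds broken (reactants):
    H–H: 2 × 423 = 846
    O=O: 1 × 514 = 514
    Σ(broken) = 1360 kJ
  Bonds formed (products):
    O–H: 4 × 470 = 1880
    Σ(formed) = 1880 kJ
  ΔH_II = 1360 − 1880 = −520 kJ
ΔH_I − ΔH_II = +437 kJ, so reaction II has the more negative ΔH; |ΔH_I − ΔH_II| = 437 kJ.

Reaction II, by 437 kJ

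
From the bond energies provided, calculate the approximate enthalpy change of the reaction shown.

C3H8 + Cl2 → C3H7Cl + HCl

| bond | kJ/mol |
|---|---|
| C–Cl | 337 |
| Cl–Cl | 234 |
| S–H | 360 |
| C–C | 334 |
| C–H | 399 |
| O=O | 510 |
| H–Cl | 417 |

Bonds broken (reactants):
  C–C: 2 × 334 = 668
  C–H: 8 × 399 = 3192
  Cl–Cl: 1 × 234 = 234
  Σ(broken) = 4094 kJ
Bonds formed (products):
  C–C: 2 × 334 = 668
  C–Cl: 1 × 337 = 337
  C–H: 7 × 399 = 2793
  H–Cl: 1 × 417 = 417
  Σ(formed) = 4215 kJ
ΔH = Σ(broken) − Σ(formed) = 4094 − 4215 = −121 kJ

ΔH ≈ −121 kJ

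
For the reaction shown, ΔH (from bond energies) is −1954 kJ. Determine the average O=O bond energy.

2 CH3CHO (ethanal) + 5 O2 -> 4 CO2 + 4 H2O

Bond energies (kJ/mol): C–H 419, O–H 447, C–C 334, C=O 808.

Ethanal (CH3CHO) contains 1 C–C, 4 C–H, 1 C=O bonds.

D(O=O) ≈ 490 kJ/mol

Let D be the O=O bond energy.
Σ(broken) = 2×334 + 8×419 + 2×808 + 5×D = 5636 + 5D
Σ(formed) = 8×808 + 8×447 = 10040
ΔH = Σ(broken) − Σ(formed) = (5636 + 5D) − (10040) = −4404 + 5D
Setting this equal to −1954 kJ gives 5D = 2450, so D = 490 kJ/mol.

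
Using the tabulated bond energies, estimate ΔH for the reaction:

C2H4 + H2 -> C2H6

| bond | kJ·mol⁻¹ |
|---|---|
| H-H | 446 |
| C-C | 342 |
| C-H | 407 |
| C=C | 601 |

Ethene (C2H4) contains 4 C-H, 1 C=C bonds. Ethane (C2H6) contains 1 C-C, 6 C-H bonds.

ΔH ≈ −109 kJ

Bonds broken (reactants):
  C-H: 4 × 407 = 1628
  C=C: 1 × 601 = 601
  H-H: 1 × 446 = 446
  Σ(broken) = 2675 kJ
Bonds formed (products):
  C-C: 1 × 342 = 342
  C-H: 6 × 407 = 2442
  Σ(formed) = 2784 kJ
ΔH = Σ(broken) − Σ(formed) = 2675 − 2784 = −109 kJ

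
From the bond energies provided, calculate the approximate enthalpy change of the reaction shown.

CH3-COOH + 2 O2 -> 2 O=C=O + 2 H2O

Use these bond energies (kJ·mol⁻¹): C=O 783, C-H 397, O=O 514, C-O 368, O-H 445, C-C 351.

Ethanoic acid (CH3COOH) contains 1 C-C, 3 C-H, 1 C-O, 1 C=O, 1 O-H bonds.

ΔH ≈ −746 kJ

Bonds broken (reactants):
  C-C: 1 × 351 = 351
  C-H: 3 × 397 = 1191
  C-O: 1 × 368 = 368
  C=O: 1 × 783 = 783
  O-H: 1 × 445 = 445
  O=O: 2 × 514 = 1028
  Σ(broken) = 4166 kJ
Bonds formed (products):
  C=O: 4 × 783 = 3132
  O-H: 4 × 445 = 1780
  Σ(formed) = 4912 kJ
ΔH = Σ(broken) − Σ(formed) = 4166 − 4912 = −746 kJ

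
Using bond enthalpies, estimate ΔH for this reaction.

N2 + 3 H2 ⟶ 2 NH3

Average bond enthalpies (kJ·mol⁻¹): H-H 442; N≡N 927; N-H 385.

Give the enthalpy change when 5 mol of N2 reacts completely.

ΔH = −285 kJ

Bonds broken (reactants):
  H-H: 3 × 442 = 1326
  N≡N: 1 × 927 = 927
  Σ(broken) = 2253 kJ
Bonds formed (products):
  N-H: 6 × 385 = 2310
  Σ(formed) = 2310 kJ
ΔH = Σ(broken) − Σ(formed) = 2253 − 2310 = −57 kJ
For 5× the reaction as written: 5 × (−57) = −285 kJ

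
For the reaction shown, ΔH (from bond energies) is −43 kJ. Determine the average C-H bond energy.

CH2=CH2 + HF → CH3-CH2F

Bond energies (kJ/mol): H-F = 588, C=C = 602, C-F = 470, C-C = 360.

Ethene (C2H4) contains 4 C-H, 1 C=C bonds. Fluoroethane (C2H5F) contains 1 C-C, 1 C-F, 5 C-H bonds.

Let D be the C-H bond energy.
Σ(broken) = 4×D + 1×602 + 1×588 = 1190 + 4D
Σ(formed) = 1×360 + 1×470 + 5×D = 830 + 5D
ΔH = Σ(broken) − Σ(formed) = (1190 + 4D) − (830 + 5D) = +360 − D
Setting this equal to −43 kJ gives D = 403 kJ/mol.

D(C-H) ≈ 403 kJ/mol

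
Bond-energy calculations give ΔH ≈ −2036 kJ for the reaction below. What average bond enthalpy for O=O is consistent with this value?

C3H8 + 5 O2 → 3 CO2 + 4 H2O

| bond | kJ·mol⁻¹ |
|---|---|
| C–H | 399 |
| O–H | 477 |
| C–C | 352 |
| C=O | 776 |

D(O=O) ≈ 508 kJ/mol

Let D be the O=O bond energy.
Σ(broken) = 2×352 + 8×399 + 5×D = 3896 + 5D
Σ(formed) = 6×776 + 8×477 = 8472
ΔH = Σ(broken) − Σ(formed) = (3896 + 5D) − (8472) = −4576 + 5D
Setting this equal to −2036 kJ gives 5D = 2540, so D = 508 kJ/mol.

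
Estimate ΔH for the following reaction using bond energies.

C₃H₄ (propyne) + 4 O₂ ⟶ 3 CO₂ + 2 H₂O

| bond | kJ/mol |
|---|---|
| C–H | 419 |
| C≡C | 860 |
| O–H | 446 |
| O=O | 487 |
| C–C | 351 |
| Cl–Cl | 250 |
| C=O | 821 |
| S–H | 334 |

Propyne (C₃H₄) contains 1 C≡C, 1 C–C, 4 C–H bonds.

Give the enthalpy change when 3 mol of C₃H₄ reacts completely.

ΔH = −5625 kJ

Bonds broken (reactants):
  C≡C: 1 × 860 = 860
  C–C: 1 × 351 = 351
  C–H: 4 × 419 = 1676
  O=O: 4 × 487 = 1948
  Σ(broken) = 4835 kJ
Bonds formed (products):
  C=O: 6 × 821 = 4926
  O–H: 4 × 446 = 1784
  Σ(formed) = 6710 kJ
ΔH = Σ(broken) − Σ(formed) = 4835 − 6710 = −1875 kJ
For 3× the reaction as written: 3 × (−1875) = −5625 kJ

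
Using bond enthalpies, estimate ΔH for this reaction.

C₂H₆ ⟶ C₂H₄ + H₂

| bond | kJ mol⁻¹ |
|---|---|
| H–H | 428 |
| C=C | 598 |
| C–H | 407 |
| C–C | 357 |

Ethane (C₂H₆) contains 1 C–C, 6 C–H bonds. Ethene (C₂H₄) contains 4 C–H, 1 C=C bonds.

Bonds broken (reactants):
  C–C: 1 × 357 = 357
  C–H: 6 × 407 = 2442
  Σ(broken) = 2799 kJ
Bonds formed (products):
  C–H: 4 × 407 = 1628
  C=C: 1 × 598 = 598
  H–H: 1 × 428 = 428
  Σ(formed) = 2654 kJ
ΔH = Σ(broken) − Σ(formed) = 2799 − 2654 = +145 kJ

ΔH ≈ +145 kJ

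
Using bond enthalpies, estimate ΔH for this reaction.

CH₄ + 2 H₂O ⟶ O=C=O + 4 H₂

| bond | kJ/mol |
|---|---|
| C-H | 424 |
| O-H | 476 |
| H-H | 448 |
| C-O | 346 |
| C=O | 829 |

ΔH ≈ +150 kJ

Bonds broken (reactants):
  C-H: 4 × 424 = 1696
  O-H: 4 × 476 = 1904
  Σ(broken) = 3600 kJ
Bonds formed (products):
  C=O: 2 × 829 = 1658
  H-H: 4 × 448 = 1792
  Σ(formed) = 3450 kJ
ΔH = Σ(broken) − Σ(formed) = 3600 − 3450 = +150 kJ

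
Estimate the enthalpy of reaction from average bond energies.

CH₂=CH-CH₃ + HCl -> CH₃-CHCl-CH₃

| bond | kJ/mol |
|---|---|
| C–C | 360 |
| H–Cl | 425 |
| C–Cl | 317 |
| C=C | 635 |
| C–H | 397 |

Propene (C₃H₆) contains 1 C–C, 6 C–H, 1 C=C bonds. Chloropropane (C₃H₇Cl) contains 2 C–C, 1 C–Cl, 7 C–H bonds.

ΔH ≈ −14 kJ

Bonds broken (reactants):
  C–C: 1 × 360 = 360
  C–H: 6 × 397 = 2382
  C=C: 1 × 635 = 635
  H–Cl: 1 × 425 = 425
  Σ(broken) = 3802 kJ
Bonds formed (products):
  C–C: 2 × 360 = 720
  C–Cl: 1 × 317 = 317
  C–H: 7 × 397 = 2779
  Σ(formed) = 3816 kJ
ΔH = Σ(broken) − Σ(formed) = 3802 − 3816 = −14 kJ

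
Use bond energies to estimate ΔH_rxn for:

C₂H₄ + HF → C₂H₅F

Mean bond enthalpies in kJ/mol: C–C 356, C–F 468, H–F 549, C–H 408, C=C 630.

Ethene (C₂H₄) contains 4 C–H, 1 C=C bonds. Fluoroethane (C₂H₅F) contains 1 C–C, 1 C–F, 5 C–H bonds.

Bonds broken (reactants):
  C–H: 4 × 408 = 1632
  C=C: 1 × 630 = 630
  H–F: 1 × 549 = 549
  Σ(broken) = 2811 kJ
Bonds formed (products):
  C–C: 1 × 356 = 356
  C–F: 1 × 468 = 468
  C–H: 5 × 408 = 2040
  Σ(formed) = 2864 kJ
ΔH = Σ(broken) − Σ(formed) = 2811 − 2864 = −53 kJ

ΔH ≈ −53 kJ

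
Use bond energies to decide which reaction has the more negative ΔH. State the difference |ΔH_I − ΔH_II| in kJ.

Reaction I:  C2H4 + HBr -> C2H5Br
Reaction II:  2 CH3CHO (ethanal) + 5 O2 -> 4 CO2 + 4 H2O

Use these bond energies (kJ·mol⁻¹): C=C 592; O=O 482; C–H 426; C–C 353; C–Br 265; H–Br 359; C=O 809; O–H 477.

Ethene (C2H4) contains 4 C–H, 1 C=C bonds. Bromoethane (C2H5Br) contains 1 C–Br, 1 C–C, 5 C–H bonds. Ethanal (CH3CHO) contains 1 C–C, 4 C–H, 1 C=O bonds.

Reaction II, by 2053 kJ

Reaction I:
  Bonds broken (reactants):
    C–H: 4 × 426 = 1704
    C=C: 1 × 592 = 592
    H–Br: 1 × 359 = 359
    Σ(broken) = 2655 kJ
  Bonds formed (products):
    C–Br: 1 × 265 = 265
    C–C: 1 × 353 = 353
    C–H: 5 × 426 = 2130
    Σ(formed) = 2748 kJ
  ΔH_I = 2655 − 2748 = −93 kJ
Reaction II:
  Bonds broken (reactants):
    C–C: 2 × 353 = 706
    C–H: 8 × 426 = 3408
    C=O: 2 × 809 = 1618
    O=O: 5 × 482 = 2410
    Σ(broken) = 8142 kJ
  Bonds formed (products):
    C=O: 8 × 809 = 6472
    O–H: 8 × 477 = 3816
    Σ(formed) = 10288 kJ
  ΔH_II = 8142 − 10288 = −2146 kJ
ΔH_I − ΔH_II = +2053 kJ, so reaction II has the more negative ΔH; |ΔH_I − ΔH_II| = 2053 kJ.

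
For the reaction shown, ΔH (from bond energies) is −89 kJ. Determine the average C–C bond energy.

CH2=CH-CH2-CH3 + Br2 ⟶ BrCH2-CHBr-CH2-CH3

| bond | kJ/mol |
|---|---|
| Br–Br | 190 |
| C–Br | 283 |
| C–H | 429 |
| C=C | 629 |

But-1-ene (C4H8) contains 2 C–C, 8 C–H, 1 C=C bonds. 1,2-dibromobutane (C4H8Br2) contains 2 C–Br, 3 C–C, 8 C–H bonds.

D(C–C) ≈ 342 kJ/mol

Let D be the C–C bond energy.
Σ(broken) = 1×190 + 2×D + 8×429 + 1×629 = 4251 + 2D
Σ(formed) = 2×283 + 3×D + 8×429 = 3998 + 3D
ΔH = Σ(broken) − Σ(formed) = (4251 + 2D) − (3998 + 3D) = +253 − D
Setting this equal to −89 kJ gives D = 342 kJ/mol.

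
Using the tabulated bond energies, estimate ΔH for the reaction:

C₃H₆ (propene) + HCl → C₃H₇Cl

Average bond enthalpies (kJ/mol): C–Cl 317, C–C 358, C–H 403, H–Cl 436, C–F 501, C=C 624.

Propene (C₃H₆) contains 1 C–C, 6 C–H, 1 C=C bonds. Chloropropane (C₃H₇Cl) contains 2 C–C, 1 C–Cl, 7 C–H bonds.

ΔH ≈ −18 kJ

Bonds broken (reactants):
  C–C: 1 × 358 = 358
  C–H: 6 × 403 = 2418
  C=C: 1 × 624 = 624
  H–Cl: 1 × 436 = 436
  Σ(broken) = 3836 kJ
Bonds formed (products):
  C–C: 2 × 358 = 716
  C–Cl: 1 × 317 = 317
  C–H: 7 × 403 = 2821
  Σ(formed) = 3854 kJ
ΔH = Σ(broken) − Σ(formed) = 3836 − 3854 = −18 kJ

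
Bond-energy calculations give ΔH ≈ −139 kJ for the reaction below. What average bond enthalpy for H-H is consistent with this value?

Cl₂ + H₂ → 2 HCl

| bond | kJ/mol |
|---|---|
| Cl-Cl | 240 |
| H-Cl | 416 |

D(H-H) ≈ 453 kJ/mol

Let D be the H-H bond energy.
Σ(broken) = 1×240 + 1×D = 240 + D
Σ(formed) = 2×416 = 832
ΔH = Σ(broken) − Σ(formed) = (240 + D) − (832) = −592 + D
Setting this equal to −139 kJ gives D = 453 kJ/mol.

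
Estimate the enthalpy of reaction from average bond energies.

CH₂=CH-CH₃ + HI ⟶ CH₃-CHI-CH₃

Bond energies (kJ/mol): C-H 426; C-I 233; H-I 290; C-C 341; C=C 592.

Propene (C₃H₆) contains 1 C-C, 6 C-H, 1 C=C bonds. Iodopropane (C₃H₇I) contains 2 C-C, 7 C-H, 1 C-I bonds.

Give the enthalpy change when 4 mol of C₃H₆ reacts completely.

ΔH = −472 kJ

Bonds broken (reactants):
  C-C: 1 × 341 = 341
  C-H: 6 × 426 = 2556
  C=C: 1 × 592 = 592
  H-I: 1 × 290 = 290
  Σ(broken) = 3779 kJ
Bonds formed (products):
  C-C: 2 × 341 = 682
  C-H: 7 × 426 = 2982
  C-I: 1 × 233 = 233
  Σ(formed) = 3897 kJ
ΔH = Σ(broken) − Σ(formed) = 3779 − 3897 = −118 kJ
For 4× the reaction as written: 4 × (−118) = −472 kJ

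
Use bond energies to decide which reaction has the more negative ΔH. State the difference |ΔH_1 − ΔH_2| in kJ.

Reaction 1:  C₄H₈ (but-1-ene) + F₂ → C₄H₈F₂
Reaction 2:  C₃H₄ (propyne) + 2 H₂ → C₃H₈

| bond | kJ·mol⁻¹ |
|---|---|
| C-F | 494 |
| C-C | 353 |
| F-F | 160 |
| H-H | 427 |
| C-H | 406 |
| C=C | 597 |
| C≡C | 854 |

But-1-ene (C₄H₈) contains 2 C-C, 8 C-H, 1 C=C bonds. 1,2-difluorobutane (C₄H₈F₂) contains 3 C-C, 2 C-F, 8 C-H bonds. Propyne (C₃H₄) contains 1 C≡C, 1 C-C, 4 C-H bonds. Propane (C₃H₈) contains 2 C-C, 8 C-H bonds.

Reaction 1:
  Bonds broken (reactants):
    C-C: 2 × 353 = 706
    C-H: 8 × 406 = 3248
    C=C: 1 × 597 = 597
    F-F: 1 × 160 = 160
    Σ(broken) = 4711 kJ
  Bonds formed (products):
    C-C: 3 × 353 = 1059
    C-F: 2 × 494 = 988
    C-H: 8 × 406 = 3248
    Σ(formed) = 5295 kJ
  ΔH_1 = 4711 − 5295 = −584 kJ
Reaction 2:
  Bonds broken (reactants):
    C≡C: 1 × 854 = 854
    C-C: 1 × 353 = 353
    C-H: 4 × 406 = 1624
    H-H: 2 × 427 = 854
    Σ(broken) = 3685 kJ
  Bonds formed (products):
    C-C: 2 × 353 = 706
    C-H: 8 × 406 = 3248
    Σ(formed) = 3954 kJ
  ΔH_2 = 3685 − 3954 = −269 kJ
ΔH_1 − ΔH_2 = −315 kJ, so reaction 1 has the more negative ΔH; |ΔH_1 − ΔH_2| = 315 kJ.

Reaction 1, by 315 kJ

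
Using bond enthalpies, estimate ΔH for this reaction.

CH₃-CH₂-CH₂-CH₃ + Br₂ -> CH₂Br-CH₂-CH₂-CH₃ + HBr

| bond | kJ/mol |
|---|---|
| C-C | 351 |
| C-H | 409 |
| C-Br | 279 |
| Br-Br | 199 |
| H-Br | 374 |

Bonds broken (reactants):
  Br-Br: 1 × 199 = 199
  C-C: 3 × 351 = 1053
  C-H: 10 × 409 = 4090
  Σ(broken) = 5342 kJ
Bonds formed (products):
  C-Br: 1 × 279 = 279
  C-C: 3 × 351 = 1053
  C-H: 9 × 409 = 3681
  H-Br: 1 × 374 = 374
  Σ(formed) = 5387 kJ
ΔH = Σ(broken) − Σ(formed) = 5342 − 5387 = −45 kJ

ΔH ≈ −45 kJ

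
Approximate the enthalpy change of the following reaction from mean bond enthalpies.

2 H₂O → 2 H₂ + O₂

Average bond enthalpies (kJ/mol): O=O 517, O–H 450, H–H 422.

ΔH ≈ +439 kJ

Bonds broken (reactants):
  O–H: 4 × 450 = 1800
  Σ(broken) = 1800 kJ
Bonds formed (products):
  H–H: 2 × 422 = 844
  O=O: 1 × 517 = 517
  Σ(formed) = 1361 kJ
ΔH = Σ(broken) − Σ(formed) = 1800 − 1361 = +439 kJ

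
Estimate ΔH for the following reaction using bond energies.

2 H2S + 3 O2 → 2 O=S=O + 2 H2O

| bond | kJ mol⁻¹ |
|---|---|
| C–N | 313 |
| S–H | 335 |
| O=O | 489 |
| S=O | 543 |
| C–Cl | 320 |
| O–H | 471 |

ΔH ≈ −1249 kJ

Bonds broken (reactants):
  O=O: 3 × 489 = 1467
  S–H: 4 × 335 = 1340
  Σ(broken) = 2807 kJ
Bonds formed (products):
  O–H: 4 × 471 = 1884
  S=O: 4 × 543 = 2172
  Σ(formed) = 4056 kJ
ΔH = Σ(broken) − Σ(formed) = 2807 − 4056 = −1249 kJ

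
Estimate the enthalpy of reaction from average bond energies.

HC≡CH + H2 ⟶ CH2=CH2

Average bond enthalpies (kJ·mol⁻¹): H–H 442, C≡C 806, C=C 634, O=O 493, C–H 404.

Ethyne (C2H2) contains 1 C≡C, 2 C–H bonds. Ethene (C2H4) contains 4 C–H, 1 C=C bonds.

ΔH ≈ −194 kJ

Bonds broken (reactants):
  C≡C: 1 × 806 = 806
  C–H: 2 × 404 = 808
  H–H: 1 × 442 = 442
  Σ(broken) = 2056 kJ
Bonds formed (products):
  C–H: 4 × 404 = 1616
  C=C: 1 × 634 = 634
  Σ(formed) = 2250 kJ
ΔH = Σ(broken) − Σ(formed) = 2056 − 2250 = −194 kJ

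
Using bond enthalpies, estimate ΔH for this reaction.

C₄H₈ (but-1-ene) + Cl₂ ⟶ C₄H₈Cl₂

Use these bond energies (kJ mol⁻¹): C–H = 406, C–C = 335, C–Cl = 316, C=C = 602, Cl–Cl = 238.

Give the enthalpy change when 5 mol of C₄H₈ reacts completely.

ΔH = −635 kJ

Bonds broken (reactants):
  C–C: 2 × 335 = 670
  C–H: 8 × 406 = 3248
  C=C: 1 × 602 = 602
  Cl–Cl: 1 × 238 = 238
  Σ(broken) = 4758 kJ
Bonds formed (products):
  C–C: 3 × 335 = 1005
  C–Cl: 2 × 316 = 632
  C–H: 8 × 406 = 3248
  Σ(formed) = 4885 kJ
ΔH = Σ(broken) − Σ(formed) = 4758 − 4885 = −127 kJ
For 5× the reaction as written: 5 × (−127) = −635 kJ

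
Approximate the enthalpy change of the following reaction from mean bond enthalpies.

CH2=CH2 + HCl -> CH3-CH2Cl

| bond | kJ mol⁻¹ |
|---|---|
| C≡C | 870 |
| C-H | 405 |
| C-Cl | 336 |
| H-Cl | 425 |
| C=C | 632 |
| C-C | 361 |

Bonds broken (reactants):
  C-H: 4 × 405 = 1620
  C=C: 1 × 632 = 632
  H-Cl: 1 × 425 = 425
  Σ(broken) = 2677 kJ
Bonds formed (products):
  C-C: 1 × 361 = 361
  C-Cl: 1 × 336 = 336
  C-H: 5 × 405 = 2025
  Σ(formed) = 2722 kJ
ΔH = Σ(broken) − Σ(formed) = 2677 − 2722 = −45 kJ

ΔH ≈ −45 kJ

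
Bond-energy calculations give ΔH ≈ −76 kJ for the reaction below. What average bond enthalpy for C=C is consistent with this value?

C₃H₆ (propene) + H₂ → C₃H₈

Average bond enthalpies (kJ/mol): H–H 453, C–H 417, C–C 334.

D(C=C) ≈ 639 kJ/mol

Let D be the C=C bond energy.
Σ(broken) = 1×334 + 6×417 + 1×D + 1×453 = 3289 + D
Σ(formed) = 2×334 + 8×417 = 4004
ΔH = Σ(broken) − Σ(formed) = (3289 + D) − (4004) = −715 + D
Setting this equal to −76 kJ gives D = 639 kJ/mol.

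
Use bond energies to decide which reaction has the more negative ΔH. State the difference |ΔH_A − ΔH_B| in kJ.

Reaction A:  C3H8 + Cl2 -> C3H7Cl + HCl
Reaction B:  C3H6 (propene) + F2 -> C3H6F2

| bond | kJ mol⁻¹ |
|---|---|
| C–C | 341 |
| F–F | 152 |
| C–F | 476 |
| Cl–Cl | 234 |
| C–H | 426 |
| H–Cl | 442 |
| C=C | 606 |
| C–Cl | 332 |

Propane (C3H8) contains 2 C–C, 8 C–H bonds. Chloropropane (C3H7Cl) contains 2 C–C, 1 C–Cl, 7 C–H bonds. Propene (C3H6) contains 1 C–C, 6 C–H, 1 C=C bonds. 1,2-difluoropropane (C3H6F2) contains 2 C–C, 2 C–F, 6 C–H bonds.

Reaction A:
  Bonds broken (reactants):
    C–C: 2 × 341 = 682
    C–H: 8 × 426 = 3408
    Cl–Cl: 1 × 234 = 234
    Σ(broken) = 4324 kJ
  Bonds formed (products):
    C–C: 2 × 341 = 682
    C–Cl: 1 × 332 = 332
    C–H: 7 × 426 = 2982
    H–Cl: 1 × 442 = 442
    Σ(formed) = 4438 kJ
  ΔH_A = 4324 − 4438 = −114 kJ
Reaction B:
  Bonds broken (reactants):
    C–C: 1 × 341 = 341
    C–H: 6 × 426 = 2556
    C=C: 1 × 606 = 606
    F–F: 1 × 152 = 152
    Σ(broken) = 3655 kJ
  Bonds formed (products):
    C–C: 2 × 341 = 682
    C–F: 2 × 476 = 952
    C–H: 6 × 426 = 2556
    Σ(formed) = 4190 kJ
  ΔH_B = 3655 − 4190 = −535 kJ
ΔH_A − ΔH_B = +421 kJ, so reaction B has the more negative ΔH; |ΔH_A − ΔH_B| = 421 kJ.

Reaction B, by 421 kJ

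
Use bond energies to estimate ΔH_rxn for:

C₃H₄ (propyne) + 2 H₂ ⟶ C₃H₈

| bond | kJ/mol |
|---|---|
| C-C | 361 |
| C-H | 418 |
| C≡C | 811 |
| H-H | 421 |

Bonds broken (reactants):
  C≡C: 1 × 811 = 811
  C-C: 1 × 361 = 361
  C-H: 4 × 418 = 1672
  H-H: 2 × 421 = 842
  Σ(broken) = 3686 kJ
Bonds formed (products):
  C-C: 2 × 361 = 722
  C-H: 8 × 418 = 3344
  Σ(formed) = 4066 kJ
ΔH = Σ(broken) − Σ(formed) = 3686 − 4066 = −380 kJ

ΔH ≈ −380 kJ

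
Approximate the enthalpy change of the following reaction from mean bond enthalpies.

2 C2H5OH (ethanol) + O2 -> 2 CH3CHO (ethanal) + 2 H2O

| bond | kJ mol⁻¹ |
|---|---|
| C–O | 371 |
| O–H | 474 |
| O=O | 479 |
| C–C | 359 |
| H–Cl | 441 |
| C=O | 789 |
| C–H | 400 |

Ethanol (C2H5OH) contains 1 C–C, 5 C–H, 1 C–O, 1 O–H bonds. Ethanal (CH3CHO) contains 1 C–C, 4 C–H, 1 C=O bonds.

ΔH ≈ −505 kJ

Bonds broken (reactants):
  C–C: 2 × 359 = 718
  C–H: 10 × 400 = 4000
  C–O: 2 × 371 = 742
  O–H: 2 × 474 = 948
  O=O: 1 × 479 = 479
  Σ(broken) = 6887 kJ
Bonds formed (products):
  C–C: 2 × 359 = 718
  C–H: 8 × 400 = 3200
  C=O: 2 × 789 = 1578
  O–H: 4 × 474 = 1896
  Σ(formed) = 7392 kJ
ΔH = Σ(broken) − Σ(formed) = 6887 − 7392 = −505 kJ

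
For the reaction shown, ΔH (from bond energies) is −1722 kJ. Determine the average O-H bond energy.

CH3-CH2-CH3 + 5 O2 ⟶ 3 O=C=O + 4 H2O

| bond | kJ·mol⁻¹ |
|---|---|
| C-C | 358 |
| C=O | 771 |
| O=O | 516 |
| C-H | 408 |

D(O-H) ≈ 457 kJ/mol

Let D be the O-H bond energy.
Σ(broken) = 2×358 + 8×408 + 5×516 = 6560
Σ(formed) = 6×771 + 8×D = 4626 + 8D
ΔH = Σ(broken) − Σ(formed) = (6560) − (4626 + 8D) = +1934 − 8D
Setting this equal to −1722 kJ gives 8D = 3656, so D = 457 kJ/mol.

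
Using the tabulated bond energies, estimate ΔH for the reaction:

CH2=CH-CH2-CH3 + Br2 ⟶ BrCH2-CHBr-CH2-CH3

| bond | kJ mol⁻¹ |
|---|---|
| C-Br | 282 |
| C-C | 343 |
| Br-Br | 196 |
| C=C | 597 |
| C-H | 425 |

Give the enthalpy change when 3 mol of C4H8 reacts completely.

Bonds broken (reactants):
  Br-Br: 1 × 196 = 196
  C-C: 2 × 343 = 686
  C-H: 8 × 425 = 3400
  C=C: 1 × 597 = 597
  Σ(broken) = 4879 kJ
Bonds formed (products):
  C-Br: 2 × 282 = 564
  C-C: 3 × 343 = 1029
  C-H: 8 × 425 = 3400
  Σ(formed) = 4993 kJ
ΔH = Σ(broken) − Σ(formed) = 4879 − 4993 = −114 kJ
For 3× the reaction as written: 3 × (−114) = −342 kJ

ΔH = −342 kJ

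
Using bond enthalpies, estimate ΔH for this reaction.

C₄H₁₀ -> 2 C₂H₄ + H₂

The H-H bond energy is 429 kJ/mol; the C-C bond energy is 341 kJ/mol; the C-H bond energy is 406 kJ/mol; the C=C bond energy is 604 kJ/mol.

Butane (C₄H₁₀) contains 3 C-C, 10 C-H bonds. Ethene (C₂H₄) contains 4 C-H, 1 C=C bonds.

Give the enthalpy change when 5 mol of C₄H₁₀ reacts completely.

ΔH = +990 kJ

Bonds broken (reactants):
  C-C: 3 × 341 = 1023
  C-H: 10 × 406 = 4060
  Σ(broken) = 5083 kJ
Bonds formed (products):
  C-H: 8 × 406 = 3248
  C=C: 2 × 604 = 1208
  H-H: 1 × 429 = 429
  Σ(formed) = 4885 kJ
ΔH = Σ(broken) − Σ(formed) = 5083 − 4885 = +198 kJ
For 5× the reaction as written: 5 × (+198) = +990 kJ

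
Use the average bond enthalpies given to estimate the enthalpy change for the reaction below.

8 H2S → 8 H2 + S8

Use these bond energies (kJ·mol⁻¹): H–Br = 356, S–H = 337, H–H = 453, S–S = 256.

Bonds broken (reactants):
  S–H: 16 × 337 = 5392
  Σ(broken) = 5392 kJ
Bonds formed (products):
  H–H: 8 × 453 = 3624
  S–S: 8 × 256 = 2048
  Σ(formed) = 5672 kJ
ΔH = Σ(broken) − Σ(formed) = 5392 − 5672 = −280 kJ

ΔH ≈ −280 kJ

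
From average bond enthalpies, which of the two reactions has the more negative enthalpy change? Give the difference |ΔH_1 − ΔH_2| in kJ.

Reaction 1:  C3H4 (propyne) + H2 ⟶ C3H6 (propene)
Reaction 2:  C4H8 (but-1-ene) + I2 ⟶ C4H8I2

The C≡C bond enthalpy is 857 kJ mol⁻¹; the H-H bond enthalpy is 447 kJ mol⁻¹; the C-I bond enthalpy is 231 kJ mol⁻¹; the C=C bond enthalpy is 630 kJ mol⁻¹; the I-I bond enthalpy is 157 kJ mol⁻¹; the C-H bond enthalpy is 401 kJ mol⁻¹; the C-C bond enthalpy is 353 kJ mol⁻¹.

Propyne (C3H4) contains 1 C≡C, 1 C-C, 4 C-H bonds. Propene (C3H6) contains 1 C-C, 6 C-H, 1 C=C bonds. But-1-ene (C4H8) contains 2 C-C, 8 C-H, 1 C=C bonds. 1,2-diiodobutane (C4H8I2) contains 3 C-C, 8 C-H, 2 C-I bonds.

Reaction 1:
  Bonds broken (reactants):
    C≡C: 1 × 857 = 857
    C-C: 1 × 353 = 353
    C-H: 4 × 401 = 1604
    H-H: 1 × 447 = 447
    Σ(broken) = 3261 kJ
  Bonds formed (products):
    C-C: 1 × 353 = 353
    C-H: 6 × 401 = 2406
    C=C: 1 × 630 = 630
    Σ(formed) = 3389 kJ
  ΔH_1 = 3261 − 3389 = −128 kJ
Reaction 2:
  Bonds broken (reactants):
    C-C: 2 × 353 = 706
    C-H: 8 × 401 = 3208
    C=C: 1 × 630 = 630
    I-I: 1 × 157 = 157
    Σ(broken) = 4701 kJ
  Bonds formed (products):
    C-C: 3 × 353 = 1059
    C-H: 8 × 401 = 3208
    C-I: 2 × 231 = 462
    Σ(formed) = 4729 kJ
  ΔH_2 = 4701 − 4729 = −28 kJ
ΔH_1 − ΔH_2 = −100 kJ, so reaction 1 has the more negative ΔH; |ΔH_1 − ΔH_2| = 100 kJ.

Reaction 1, by 100 kJ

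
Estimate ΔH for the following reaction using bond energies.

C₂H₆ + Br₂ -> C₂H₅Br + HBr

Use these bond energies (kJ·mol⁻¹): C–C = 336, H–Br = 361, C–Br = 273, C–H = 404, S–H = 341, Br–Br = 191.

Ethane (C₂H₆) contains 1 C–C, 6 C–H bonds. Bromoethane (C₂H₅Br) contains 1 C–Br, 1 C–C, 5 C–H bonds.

Bonds broken (reactants):
  Br–Br: 1 × 191 = 191
  C–C: 1 × 336 = 336
  C–H: 6 × 404 = 2424
  Σ(broken) = 2951 kJ
Bonds formed (products):
  C–Br: 1 × 273 = 273
  C–C: 1 × 336 = 336
  C–H: 5 × 404 = 2020
  H–Br: 1 × 361 = 361
  Σ(formed) = 2990 kJ
ΔH = Σ(broken) − Σ(formed) = 2951 − 2990 = −39 kJ

ΔH ≈ −39 kJ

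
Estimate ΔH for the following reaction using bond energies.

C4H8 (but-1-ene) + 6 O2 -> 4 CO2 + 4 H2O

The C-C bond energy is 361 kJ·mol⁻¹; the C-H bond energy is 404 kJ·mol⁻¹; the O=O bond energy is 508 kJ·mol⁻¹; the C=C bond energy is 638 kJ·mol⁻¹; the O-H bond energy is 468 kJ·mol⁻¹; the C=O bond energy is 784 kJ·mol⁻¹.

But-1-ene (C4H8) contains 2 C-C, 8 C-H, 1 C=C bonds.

ΔH ≈ −2376 kJ

Bonds broken (reactants):
  C-C: 2 × 361 = 722
  C-H: 8 × 404 = 3232
  C=C: 1 × 638 = 638
  O=O: 6 × 508 = 3048
  Σ(broken) = 7640 kJ
Bonds formed (products):
  C=O: 8 × 784 = 6272
  O-H: 8 × 468 = 3744
  Σ(formed) = 10016 kJ
ΔH = Σ(broken) − Σ(formed) = 7640 − 10016 = −2376 kJ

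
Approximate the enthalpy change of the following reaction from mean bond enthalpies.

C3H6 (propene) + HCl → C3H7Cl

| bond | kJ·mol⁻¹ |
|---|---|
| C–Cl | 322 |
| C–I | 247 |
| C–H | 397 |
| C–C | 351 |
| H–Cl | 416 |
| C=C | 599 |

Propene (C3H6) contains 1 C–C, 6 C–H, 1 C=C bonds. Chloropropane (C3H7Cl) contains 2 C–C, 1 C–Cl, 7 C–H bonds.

Bonds broken (reactants):
  C–C: 1 × 351 = 351
  C–H: 6 × 397 = 2382
  C=C: 1 × 599 = 599
  H–Cl: 1 × 416 = 416
  Σ(broken) = 3748 kJ
Bonds formed (products):
  C–C: 2 × 351 = 702
  C–Cl: 1 × 322 = 322
  C–H: 7 × 397 = 2779
  Σ(formed) = 3803 kJ
ΔH = Σ(broken) − Σ(formed) = 3748 − 3803 = −55 kJ

ΔH ≈ −55 kJ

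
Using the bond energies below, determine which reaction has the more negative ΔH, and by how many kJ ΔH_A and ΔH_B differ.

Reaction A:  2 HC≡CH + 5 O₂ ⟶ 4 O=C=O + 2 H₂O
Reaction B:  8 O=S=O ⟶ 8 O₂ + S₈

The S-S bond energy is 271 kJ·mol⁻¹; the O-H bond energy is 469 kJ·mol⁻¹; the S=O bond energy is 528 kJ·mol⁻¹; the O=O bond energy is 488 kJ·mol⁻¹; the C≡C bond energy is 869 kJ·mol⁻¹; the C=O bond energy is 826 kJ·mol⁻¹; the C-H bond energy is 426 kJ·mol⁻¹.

Reaction A, by 4978 kJ

Reaction A:
  Bonds broken (reactants):
    C≡C: 2 × 869 = 1738
    C-H: 4 × 426 = 1704
    O=O: 5 × 488 = 2440
    Σ(broken) = 5882 kJ
  Bonds formed (products):
    C=O: 8 × 826 = 6608
    O-H: 4 × 469 = 1876
    Σ(formed) = 8484 kJ
  ΔH_A = 5882 − 8484 = −2602 kJ
Reaction B:
  Bonds broken (reactants):
    S=O: 16 × 528 = 8448
    Σ(broken) = 8448 kJ
  Bonds formed (products):
    O=O: 8 × 488 = 3904
    S-S: 8 × 271 = 2168
    Σ(formed) = 6072 kJ
  ΔH_B = 8448 − 6072 = +2376 kJ
ΔH_A − ΔH_B = −4978 kJ, so reaction A has the more negative ΔH; |ΔH_A − ΔH_B| = 4978 kJ.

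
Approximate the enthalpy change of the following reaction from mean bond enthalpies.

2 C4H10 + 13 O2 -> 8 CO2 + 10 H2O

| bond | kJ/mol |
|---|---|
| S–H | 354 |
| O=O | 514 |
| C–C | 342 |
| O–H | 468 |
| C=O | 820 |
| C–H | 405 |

ΔH ≈ −5646 kJ

Bonds broken (reactants):
  C–C: 6 × 342 = 2052
  C–H: 20 × 405 = 8100
  O=O: 13 × 514 = 6682
  Σ(broken) = 16834 kJ
Bonds formed (products):
  C=O: 16 × 820 = 13120
  O–H: 20 × 468 = 9360
  Σ(formed) = 22480 kJ
ΔH = Σ(broken) − Σ(formed) = 16834 − 22480 = −5646 kJ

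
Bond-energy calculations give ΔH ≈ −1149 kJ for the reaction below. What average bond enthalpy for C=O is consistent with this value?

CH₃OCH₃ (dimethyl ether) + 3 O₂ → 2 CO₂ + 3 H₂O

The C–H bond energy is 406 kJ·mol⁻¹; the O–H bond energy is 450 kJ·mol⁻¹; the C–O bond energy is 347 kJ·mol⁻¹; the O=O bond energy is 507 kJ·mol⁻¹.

Let D be the C=O bond energy.
Σ(broken) = 6×406 + 2×347 + 3×507 = 4651
Σ(formed) = 4×D + 6×450 = 2700 + 4D
ΔH = Σ(broken) − Σ(formed) = (4651) − (2700 + 4D) = +1951 − 4D
Setting this equal to −1149 kJ gives 4D = 3100, so D = 775 kJ/mol.

D(C=O) ≈ 775 kJ/mol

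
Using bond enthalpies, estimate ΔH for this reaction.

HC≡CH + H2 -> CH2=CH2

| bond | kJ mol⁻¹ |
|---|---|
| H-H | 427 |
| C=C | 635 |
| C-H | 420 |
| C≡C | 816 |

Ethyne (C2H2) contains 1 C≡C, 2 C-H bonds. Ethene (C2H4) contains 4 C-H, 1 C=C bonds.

Bonds broken (reactants):
  C≡C: 1 × 816 = 816
  C-H: 2 × 420 = 840
  H-H: 1 × 427 = 427
  Σ(broken) = 2083 kJ
Bonds formed (products):
  C-H: 4 × 420 = 1680
  C=C: 1 × 635 = 635
  Σ(formed) = 2315 kJ
ΔH = Σ(broken) − Σ(formed) = 2083 − 2315 = −232 kJ

ΔH ≈ −232 kJ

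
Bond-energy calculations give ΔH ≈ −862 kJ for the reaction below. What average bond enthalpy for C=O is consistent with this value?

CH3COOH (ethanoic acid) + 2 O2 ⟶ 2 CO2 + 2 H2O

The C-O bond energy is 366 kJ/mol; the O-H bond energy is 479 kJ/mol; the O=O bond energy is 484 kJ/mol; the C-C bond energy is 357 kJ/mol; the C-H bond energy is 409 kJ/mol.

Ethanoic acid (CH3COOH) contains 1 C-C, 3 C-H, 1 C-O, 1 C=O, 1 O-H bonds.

Let D be the C=O bond energy.
Σ(broken) = 1×357 + 3×409 + 1×366 + 1×D + 1×479 + 2×484 = 3397 + D
Σ(formed) = 4×D + 4×479 = 1916 + 4D
ΔH = Σ(broken) − Σ(formed) = (3397 + D) − (1916 + 4D) = +1481 − 3D
Setting this equal to −862 kJ gives 3D = 2343, so D = 781 kJ/mol.

D(C=O) ≈ 781 kJ/mol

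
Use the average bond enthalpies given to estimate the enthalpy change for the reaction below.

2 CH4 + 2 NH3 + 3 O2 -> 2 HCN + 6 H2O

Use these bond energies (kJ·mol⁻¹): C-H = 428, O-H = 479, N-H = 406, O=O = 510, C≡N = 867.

Bonds broken (reactants):
  C-H: 8 × 428 = 3424
  N-H: 6 × 406 = 2436
  O=O: 3 × 510 = 1530
  Σ(broken) = 7390 kJ
Bonds formed (products):
  C≡N: 2 × 867 = 1734
  C-H: 2 × 428 = 856
  O-H: 12 × 479 = 5748
  Σ(formed) = 8338 kJ
ΔH = Σ(broken) − Σ(formed) = 7390 − 8338 = −948 kJ

ΔH ≈ −948 kJ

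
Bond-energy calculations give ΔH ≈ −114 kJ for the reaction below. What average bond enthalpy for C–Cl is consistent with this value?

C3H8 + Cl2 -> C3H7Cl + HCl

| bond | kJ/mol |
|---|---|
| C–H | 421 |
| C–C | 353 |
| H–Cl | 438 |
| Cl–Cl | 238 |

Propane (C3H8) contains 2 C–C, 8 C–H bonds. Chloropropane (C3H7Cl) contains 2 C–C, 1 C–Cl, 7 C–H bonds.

D(C–Cl) ≈ 335 kJ/mol

Let D be the C–Cl bond energy.
Σ(broken) = 2×353 + 8×421 + 1×238 = 4312
Σ(formed) = 2×353 + 1×D + 7×421 + 1×438 = 4091 + D
ΔH = Σ(broken) − Σ(formed) = (4312) − (4091 + D) = +221 − D
Setting this equal to −114 kJ gives D = 335 kJ/mol.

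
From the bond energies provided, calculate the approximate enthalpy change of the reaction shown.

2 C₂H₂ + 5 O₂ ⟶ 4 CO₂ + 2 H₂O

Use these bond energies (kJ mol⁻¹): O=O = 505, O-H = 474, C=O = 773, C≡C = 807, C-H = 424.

Bonds broken (reactants):
  C≡C: 2 × 807 = 1614
  C-H: 4 × 424 = 1696
  O=O: 5 × 505 = 2525
  Σ(broken) = 5835 kJ
Bonds formed (products):
  C=O: 8 × 773 = 6184
  O-H: 4 × 474 = 1896
  Σ(formed) = 8080 kJ
ΔH = Σ(broken) − Σ(formed) = 5835 − 8080 = −2245 kJ

ΔH ≈ −2245 kJ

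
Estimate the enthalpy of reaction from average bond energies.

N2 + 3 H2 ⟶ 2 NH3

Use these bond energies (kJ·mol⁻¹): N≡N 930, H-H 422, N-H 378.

Bonds broken (reactants):
  H-H: 3 × 422 = 1266
  N≡N: 1 × 930 = 930
  Σ(broken) = 2196 kJ
Bonds formed (products):
  N-H: 6 × 378 = 2268
  Σ(formed) = 2268 kJ
ΔH = Σ(broken) − Σ(formed) = 2196 − 2268 = −72 kJ

ΔH ≈ −72 kJ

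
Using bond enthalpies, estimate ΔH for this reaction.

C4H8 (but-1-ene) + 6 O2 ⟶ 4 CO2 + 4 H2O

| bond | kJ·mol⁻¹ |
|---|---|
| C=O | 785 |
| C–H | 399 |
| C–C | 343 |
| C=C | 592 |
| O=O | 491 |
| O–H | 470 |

Bonds broken (reactants):
  C–C: 2 × 343 = 686
  C–H: 8 × 399 = 3192
  C=C: 1 × 592 = 592
  O=O: 6 × 491 = 2946
  Σ(broken) = 7416 kJ
Bonds formed (products):
  C=O: 8 × 785 = 6280
  O–H: 8 × 470 = 3760
  Σ(formed) = 10040 kJ
ΔH = Σ(broken) − Σ(formed) = 7416 − 10040 = −2624 kJ

ΔH ≈ −2624 kJ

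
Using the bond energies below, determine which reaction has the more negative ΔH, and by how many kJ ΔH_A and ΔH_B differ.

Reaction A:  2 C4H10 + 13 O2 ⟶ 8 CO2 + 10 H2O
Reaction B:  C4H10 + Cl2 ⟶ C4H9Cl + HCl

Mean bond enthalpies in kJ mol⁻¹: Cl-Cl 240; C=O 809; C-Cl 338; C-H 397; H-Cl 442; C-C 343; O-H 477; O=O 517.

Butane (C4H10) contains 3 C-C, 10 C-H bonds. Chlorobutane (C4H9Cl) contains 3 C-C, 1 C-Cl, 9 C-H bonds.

Reaction A:
  Bonds broken (reactants):
    C-C: 6 × 343 = 2058
    C-H: 20 × 397 = 7940
    O=O: 13 × 517 = 6721
    Σ(broken) = 16719 kJ
  Bonds formed (products):
    C=O: 16 × 809 = 12944
    O-H: 20 × 477 = 9540
    Σ(formed) = 22484 kJ
  ΔH_A = 16719 − 22484 = −5765 kJ
Reaction B:
  Bonds broken (reactants):
    C-C: 3 × 343 = 1029
    C-H: 10 × 397 = 3970
    Cl-Cl: 1 × 240 = 240
    Σ(broken) = 5239 kJ
  Bonds formed (products):
    C-C: 3 × 343 = 1029
    C-Cl: 1 × 338 = 338
    C-H: 9 × 397 = 3573
    H-Cl: 1 × 442 = 442
    Σ(formed) = 5382 kJ
  ΔH_B = 5239 − 5382 = −143 kJ
ΔH_A − ΔH_B = −5622 kJ, so reaction A has the more negative ΔH; |ΔH_A − ΔH_B| = 5622 kJ.

Reaction A, by 5622 kJ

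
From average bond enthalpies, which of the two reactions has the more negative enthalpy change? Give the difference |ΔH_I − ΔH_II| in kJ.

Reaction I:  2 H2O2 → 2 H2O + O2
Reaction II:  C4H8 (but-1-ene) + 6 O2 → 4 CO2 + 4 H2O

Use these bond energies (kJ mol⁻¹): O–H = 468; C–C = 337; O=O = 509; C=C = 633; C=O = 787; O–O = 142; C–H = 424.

Reaction I:
  Bonds broken (reactants):
    O–H: 4 × 468 = 1872
    O–O: 2 × 142 = 284
    Σ(broken) = 2156 kJ
  Bonds formed (products):
    O–H: 4 × 468 = 1872
    O=O: 1 × 509 = 509
    Σ(formed) = 2381 kJ
  ΔH_I = 2156 − 2381 = −225 kJ
Reaction II:
  Bonds broken (reactants):
    C–C: 2 × 337 = 674
    C–H: 8 × 424 = 3392
    C=C: 1 × 633 = 633
    O=O: 6 × 509 = 3054
    Σ(broken) = 7753 kJ
  Bonds formed (products):
    C=O: 8 × 787 = 6296
    O–H: 8 × 468 = 3744
    Σ(formed) = 10040 kJ
  ΔH_II = 7753 − 10040 = −2287 kJ
ΔH_I − ΔH_II = +2062 kJ, so reaction II has the more negative ΔH; |ΔH_I − ΔH_II| = 2062 kJ.

Reaction II, by 2062 kJ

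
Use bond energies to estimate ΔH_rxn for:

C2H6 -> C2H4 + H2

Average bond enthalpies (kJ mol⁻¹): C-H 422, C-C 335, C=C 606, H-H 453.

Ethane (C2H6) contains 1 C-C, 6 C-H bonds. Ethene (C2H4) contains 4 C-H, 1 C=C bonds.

ΔH ≈ +120 kJ

Bonds broken (reactants):
  C-C: 1 × 335 = 335
  C-H: 6 × 422 = 2532
  Σ(broken) = 2867 kJ
Bonds formed (products):
  C-H: 4 × 422 = 1688
  C=C: 1 × 606 = 606
  H-H: 1 × 453 = 453
  Σ(formed) = 2747 kJ
ΔH = Σ(broken) − Σ(formed) = 2867 − 2747 = +120 kJ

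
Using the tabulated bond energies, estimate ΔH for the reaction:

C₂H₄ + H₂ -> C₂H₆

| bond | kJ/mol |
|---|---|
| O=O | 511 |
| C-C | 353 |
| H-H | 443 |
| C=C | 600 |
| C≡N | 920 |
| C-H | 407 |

Bonds broken (reactants):
  C-H: 4 × 407 = 1628
  C=C: 1 × 600 = 600
  H-H: 1 × 443 = 443
  Σ(broken) = 2671 kJ
Bonds formed (products):
  C-C: 1 × 353 = 353
  C-H: 6 × 407 = 2442
  Σ(formed) = 2795 kJ
ΔH = Σ(broken) − Σ(formed) = 2671 − 2795 = −124 kJ

ΔH ≈ −124 kJ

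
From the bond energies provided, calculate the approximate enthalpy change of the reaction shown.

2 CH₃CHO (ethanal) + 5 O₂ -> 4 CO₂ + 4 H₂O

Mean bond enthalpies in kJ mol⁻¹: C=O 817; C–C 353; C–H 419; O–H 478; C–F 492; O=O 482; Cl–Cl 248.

ΔH ≈ −2258 kJ

Bonds broken (reactants):
  C–C: 2 × 353 = 706
  C–H: 8 × 419 = 3352
  C=O: 2 × 817 = 1634
  O=O: 5 × 482 = 2410
  Σ(broken) = 8102 kJ
Bonds formed (products):
  C=O: 8 × 817 = 6536
  O–H: 8 × 478 = 3824
  Σ(formed) = 10360 kJ
ΔH = Σ(broken) − Σ(formed) = 8102 − 10360 = −2258 kJ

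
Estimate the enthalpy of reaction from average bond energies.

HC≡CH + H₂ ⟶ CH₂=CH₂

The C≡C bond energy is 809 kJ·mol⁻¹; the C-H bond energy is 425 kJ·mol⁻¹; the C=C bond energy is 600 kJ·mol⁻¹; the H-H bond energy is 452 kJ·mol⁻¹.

Bonds broken (reactants):
  C≡C: 1 × 809 = 809
  C-H: 2 × 425 = 850
  H-H: 1 × 452 = 452
  Σ(broken) = 2111 kJ
Bonds formed (products):
  C-H: 4 × 425 = 1700
  C=C: 1 × 600 = 600
  Σ(formed) = 2300 kJ
ΔH = Σ(broken) − Σ(formed) = 2111 − 2300 = −189 kJ

ΔH ≈ −189 kJ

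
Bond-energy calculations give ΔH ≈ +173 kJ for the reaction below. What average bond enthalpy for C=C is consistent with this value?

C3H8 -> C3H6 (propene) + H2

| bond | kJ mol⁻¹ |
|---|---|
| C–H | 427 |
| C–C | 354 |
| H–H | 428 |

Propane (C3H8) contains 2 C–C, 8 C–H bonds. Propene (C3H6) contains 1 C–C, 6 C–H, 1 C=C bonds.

D(C=C) ≈ 607 kJ/mol

Let D be the C=C bond energy.
Σ(broken) = 2×354 + 8×427 = 4124
Σ(formed) = 1×354 + 6×427 + 1×D + 1×428 = 3344 + D
ΔH = Σ(broken) − Σ(formed) = (4124) − (3344 + D) = +780 − D
Setting this equal to +173 kJ gives D = 607 kJ/mol.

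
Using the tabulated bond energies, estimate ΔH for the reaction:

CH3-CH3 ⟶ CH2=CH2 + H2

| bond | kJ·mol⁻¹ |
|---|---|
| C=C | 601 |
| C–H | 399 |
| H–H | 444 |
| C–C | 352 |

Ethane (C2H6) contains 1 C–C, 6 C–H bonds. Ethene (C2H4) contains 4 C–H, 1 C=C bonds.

ΔH ≈ +105 kJ

Bonds broken (reactants):
  C–C: 1 × 352 = 352
  C–H: 6 × 399 = 2394
  Σ(broken) = 2746 kJ
Bonds formed (products):
  C–H: 4 × 399 = 1596
  C=C: 1 × 601 = 601
  H–H: 1 × 444 = 444
  Σ(formed) = 2641 kJ
ΔH = Σ(broken) − Σ(formed) = 2746 − 2641 = +105 kJ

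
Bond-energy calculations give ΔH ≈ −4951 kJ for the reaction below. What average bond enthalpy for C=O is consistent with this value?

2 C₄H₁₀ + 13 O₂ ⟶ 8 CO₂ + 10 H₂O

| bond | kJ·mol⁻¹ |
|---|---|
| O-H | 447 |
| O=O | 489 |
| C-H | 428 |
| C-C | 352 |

D(C=O) ≈ 815 kJ/mol

Let D be the C=O bond energy.
Σ(broken) = 6×352 + 20×428 + 13×489 = 17029
Σ(formed) = 16×D + 20×447 = 8940 + 16D
ΔH = Σ(broken) − Σ(formed) = (17029) − (8940 + 16D) = +8089 − 16D
Setting this equal to −4951 kJ gives 16D = 13040, so D = 815 kJ/mol.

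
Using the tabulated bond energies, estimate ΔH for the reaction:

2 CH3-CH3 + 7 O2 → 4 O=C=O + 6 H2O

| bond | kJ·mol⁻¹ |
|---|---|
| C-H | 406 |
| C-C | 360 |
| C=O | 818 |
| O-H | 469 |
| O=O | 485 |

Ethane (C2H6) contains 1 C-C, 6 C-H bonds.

ΔH ≈ −3185 kJ

Bonds broken (reactants):
  C-C: 2 × 360 = 720
  C-H: 12 × 406 = 4872
  O=O: 7 × 485 = 3395
  Σ(broken) = 8987 kJ
Bonds formed (products):
  C=O: 8 × 818 = 6544
  O-H: 12 × 469 = 5628
  Σ(formed) = 12172 kJ
ΔH = Σ(broken) − Σ(formed) = 8987 − 12172 = −3185 kJ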